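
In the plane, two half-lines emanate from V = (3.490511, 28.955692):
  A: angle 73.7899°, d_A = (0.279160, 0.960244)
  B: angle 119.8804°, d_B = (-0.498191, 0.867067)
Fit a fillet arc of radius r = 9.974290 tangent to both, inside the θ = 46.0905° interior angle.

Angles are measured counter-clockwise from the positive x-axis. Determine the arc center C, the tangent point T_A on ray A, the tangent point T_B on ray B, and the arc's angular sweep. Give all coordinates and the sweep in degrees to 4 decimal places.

bisector direction at 96.8351° = (-0.119013,0.992893)
center distance |VC| = r/sin(θ/2) = 9.974290/sin(23.0452°) = 25.479848
C = V + |VC|·bis = (0.4581,54.2544)
T_A = V + ((C−V)·d_A)·d_A = V + 23.4465·d_A = (10.0358,51.4700)
T_B = V + ((C−V)·d_B)·d_B = V + 23.4465·d_B = (-8.1903,49.2853)
sweep = 180° − θ = 133.9095°

center=(0.4581,54.2544) T_A=(10.0358,51.4700) T_B=(-8.1903,49.2853) sweep=133.9095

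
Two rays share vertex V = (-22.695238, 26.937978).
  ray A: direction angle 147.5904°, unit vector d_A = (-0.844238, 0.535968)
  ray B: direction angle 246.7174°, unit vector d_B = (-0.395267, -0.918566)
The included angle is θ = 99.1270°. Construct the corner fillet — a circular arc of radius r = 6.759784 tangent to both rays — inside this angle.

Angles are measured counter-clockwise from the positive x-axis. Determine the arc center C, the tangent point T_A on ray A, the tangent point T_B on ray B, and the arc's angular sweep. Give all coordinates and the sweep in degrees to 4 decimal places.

center=(-31.1815,24.3185) T_A=(-27.5584,30.0254) T_B=(-24.9722,21.6466) sweep=80.8730

bisector direction at 197.1539° = (-0.955516,-0.294939)
center distance |VC| = r/sin(θ/2) = 6.759784/sin(49.5635°) = 8.881303
C = V + |VC|·bis = (-31.1815,24.3185)
T_A = V + ((C−V)·d_A)·d_A = V + 5.7605·d_A = (-27.5584,30.0254)
T_B = V + ((C−V)·d_B)·d_B = V + 5.7605·d_B = (-24.9722,21.6466)
sweep = 180° − θ = 80.8730°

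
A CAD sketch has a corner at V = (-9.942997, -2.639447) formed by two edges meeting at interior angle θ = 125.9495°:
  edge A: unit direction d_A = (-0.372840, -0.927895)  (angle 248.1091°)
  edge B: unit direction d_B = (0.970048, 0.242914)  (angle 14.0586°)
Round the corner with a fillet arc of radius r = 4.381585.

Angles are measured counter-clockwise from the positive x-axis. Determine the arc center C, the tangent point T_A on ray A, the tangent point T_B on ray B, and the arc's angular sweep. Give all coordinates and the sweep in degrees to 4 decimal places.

center=(-6.7106,-6.3469) T_A=(-10.7763,-4.7133) T_B=(-7.7750,-2.0965) sweep=54.0505

bisector direction at 311.0839° = (0.657163,-0.753749)
center distance |VC| = r/sin(θ/2) = 4.381585/sin(62.9748°) = 4.918673
C = V + |VC|·bis = (-6.7106,-6.3469)
T_A = V + ((C−V)·d_A)·d_A = V + 2.2350·d_A = (-10.7763,-4.7133)
T_B = V + ((C−V)·d_B)·d_B = V + 2.2350·d_B = (-7.7750,-2.0965)
sweep = 180° − θ = 54.0505°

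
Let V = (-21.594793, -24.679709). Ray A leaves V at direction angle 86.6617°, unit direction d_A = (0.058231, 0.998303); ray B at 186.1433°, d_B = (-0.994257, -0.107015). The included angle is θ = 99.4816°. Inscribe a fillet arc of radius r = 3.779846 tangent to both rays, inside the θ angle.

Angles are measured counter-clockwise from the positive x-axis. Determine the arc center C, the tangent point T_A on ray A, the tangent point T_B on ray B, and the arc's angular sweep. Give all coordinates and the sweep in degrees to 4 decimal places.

center=(-25.1818,-21.2641) T_A=(-21.4084,-21.4842) T_B=(-24.7773,-25.0223) sweep=80.5184

bisector direction at 136.4025° = (-0.724202,0.689588)
center distance |VC| = r/sin(θ/2) = 3.779846/sin(49.7408°) = 4.953091
C = V + |VC|·bis = (-25.1818,-21.2641)
T_A = V + ((C−V)·d_A)·d_A = V + 3.2009·d_A = (-21.4084,-21.4842)
T_B = V + ((C−V)·d_B)·d_B = V + 3.2009·d_B = (-24.7773,-25.0223)
sweep = 180° − θ = 80.5184°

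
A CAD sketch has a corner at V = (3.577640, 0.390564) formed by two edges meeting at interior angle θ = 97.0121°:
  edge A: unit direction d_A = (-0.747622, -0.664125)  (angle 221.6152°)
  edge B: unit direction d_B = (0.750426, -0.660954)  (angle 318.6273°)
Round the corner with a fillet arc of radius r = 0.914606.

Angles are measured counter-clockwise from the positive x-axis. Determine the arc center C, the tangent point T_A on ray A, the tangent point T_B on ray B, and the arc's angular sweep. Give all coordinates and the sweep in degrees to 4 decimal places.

bisector direction at 270.1212° = (0.002116,-0.999998)
center distance |VC| = r/sin(θ/2) = 0.914606/sin(48.5061°) = 1.221061
C = V + |VC|·bis = (3.5802,-0.8305)
T_A = V + ((C−V)·d_A)·d_A = V + 0.8090·d_A = (2.9728,-0.1467)
T_B = V + ((C−V)·d_B)·d_B = V + 0.8090·d_B = (4.1847,-0.1441)
sweep = 180° − θ = 82.9879°

center=(3.5802,-0.8305) T_A=(2.9728,-0.1467) T_B=(4.1847,-0.1441) sweep=82.9879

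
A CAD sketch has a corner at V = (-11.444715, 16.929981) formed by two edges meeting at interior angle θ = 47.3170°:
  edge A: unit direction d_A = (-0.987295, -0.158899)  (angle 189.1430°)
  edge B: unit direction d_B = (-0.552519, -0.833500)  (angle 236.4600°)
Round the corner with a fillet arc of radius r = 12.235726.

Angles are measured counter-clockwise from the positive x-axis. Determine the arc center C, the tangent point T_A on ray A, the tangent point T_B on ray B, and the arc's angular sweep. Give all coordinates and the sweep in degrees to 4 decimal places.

center=(-37.0743,0.4119) T_A=(-39.0186,12.4921) T_B=(-26.8759,-6.3486) sweep=132.6830

bisector direction at 212.8015° = (-0.840552,-0.541730)
center distance |VC| = r/sin(θ/2) = 12.235726/sin(23.6585°) = 30.491404
C = V + |VC|·bis = (-37.0743,0.4119)
T_A = V + ((C−V)·d_A)·d_A = V + 27.9287·d_A = (-39.0186,12.4921)
T_B = V + ((C−V)·d_B)·d_B = V + 27.9287·d_B = (-26.8759,-6.3486)
sweep = 180° − θ = 132.6830°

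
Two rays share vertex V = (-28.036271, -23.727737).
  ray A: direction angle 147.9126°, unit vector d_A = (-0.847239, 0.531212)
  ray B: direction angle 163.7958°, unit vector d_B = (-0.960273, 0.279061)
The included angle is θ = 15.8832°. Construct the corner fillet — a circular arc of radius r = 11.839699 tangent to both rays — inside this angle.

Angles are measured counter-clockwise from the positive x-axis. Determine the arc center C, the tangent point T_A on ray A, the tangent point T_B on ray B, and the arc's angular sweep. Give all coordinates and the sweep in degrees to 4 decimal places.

center=(-106.2320,11.3260) T_A=(-99.9426,21.3570) T_B=(-109.5360,-0.0434) sweep=164.1168

bisector direction at 155.8542° = (-0.912507,0.409060)
center distance |VC| = r/sin(θ/2) = 11.839699/sin(7.9416°) = 85.693283
C = V + |VC|·bis = (-106.2320,11.3260)
T_A = V + ((C−V)·d_A)·d_A = V + 84.8714·d_A = (-99.9426,21.3570)
T_B = V + ((C−V)·d_B)·d_B = V + 84.8714·d_B = (-109.5360,-0.0434)
sweep = 180° − θ = 164.1168°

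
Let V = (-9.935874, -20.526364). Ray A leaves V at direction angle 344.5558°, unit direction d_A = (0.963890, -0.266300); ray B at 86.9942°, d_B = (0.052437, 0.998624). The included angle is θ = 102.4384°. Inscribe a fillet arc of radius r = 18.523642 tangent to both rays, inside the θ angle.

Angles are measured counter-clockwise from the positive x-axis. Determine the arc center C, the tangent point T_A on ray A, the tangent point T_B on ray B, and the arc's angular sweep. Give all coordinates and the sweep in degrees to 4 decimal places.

center=(9.3427,-6.6350) T_A=(4.4099,-24.4897) T_B=(-9.1554,-5.6637) sweep=77.5616

bisector direction at 35.7750° = (0.811319,0.584604)
center distance |VC| = r/sin(θ/2) = 18.523642/sin(51.2192°) = 23.762032
C = V + |VC|·bis = (9.3427,-6.6350)
T_A = V + ((C−V)·d_A)·d_A = V + 14.8832·d_A = (4.4099,-24.4897)
T_B = V + ((C−V)·d_B)·d_B = V + 14.8832·d_B = (-9.1554,-5.6637)
sweep = 180° − θ = 77.5616°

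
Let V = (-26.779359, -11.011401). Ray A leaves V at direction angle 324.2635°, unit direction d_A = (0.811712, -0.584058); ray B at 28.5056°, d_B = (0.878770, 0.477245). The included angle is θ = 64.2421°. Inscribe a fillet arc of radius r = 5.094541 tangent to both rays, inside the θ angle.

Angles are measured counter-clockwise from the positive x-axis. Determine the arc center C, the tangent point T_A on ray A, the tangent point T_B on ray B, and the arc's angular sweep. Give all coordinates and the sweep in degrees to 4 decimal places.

center=(-17.2170,-11.6156) T_A=(-20.1925,-15.7509) T_B=(-19.6483,-7.1387) sweep=115.7579

bisector direction at 356.3846° = (0.998010,-0.063060)
center distance |VC| = r/sin(θ/2) = 5.094541/sin(32.1210°) = 9.581432
C = V + |VC|·bis = (-17.2170,-11.6156)
T_A = V + ((C−V)·d_A)·d_A = V + 8.1148·d_A = (-20.1925,-15.7509)
T_B = V + ((C−V)·d_B)·d_B = V + 8.1148·d_B = (-19.6483,-7.1387)
sweep = 180° − θ = 115.7579°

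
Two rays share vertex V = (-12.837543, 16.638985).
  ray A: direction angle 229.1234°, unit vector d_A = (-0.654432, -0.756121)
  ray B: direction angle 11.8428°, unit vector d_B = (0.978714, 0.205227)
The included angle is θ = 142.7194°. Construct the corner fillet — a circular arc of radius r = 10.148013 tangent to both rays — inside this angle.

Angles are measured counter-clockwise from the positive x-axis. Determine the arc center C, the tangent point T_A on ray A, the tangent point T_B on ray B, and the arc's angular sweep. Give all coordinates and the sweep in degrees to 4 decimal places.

bisector direction at 300.4831° = (0.507284,-0.861779)
center distance |VC| = r/sin(θ/2) = 10.148013/sin(71.3597°) = 10.709809
C = V + |VC|·bis = (-7.4046,7.4095)
T_A = V + ((C−V)·d_A)·d_A = V + 3.4231·d_A = (-15.0778,14.0507)
T_B = V + ((C−V)·d_B)·d_B = V + 3.4231·d_B = (-9.4873,17.3415)
sweep = 180° − θ = 37.2806°

center=(-7.4046,7.4095) T_A=(-15.0778,14.0507) T_B=(-9.4873,17.3415) sweep=37.2806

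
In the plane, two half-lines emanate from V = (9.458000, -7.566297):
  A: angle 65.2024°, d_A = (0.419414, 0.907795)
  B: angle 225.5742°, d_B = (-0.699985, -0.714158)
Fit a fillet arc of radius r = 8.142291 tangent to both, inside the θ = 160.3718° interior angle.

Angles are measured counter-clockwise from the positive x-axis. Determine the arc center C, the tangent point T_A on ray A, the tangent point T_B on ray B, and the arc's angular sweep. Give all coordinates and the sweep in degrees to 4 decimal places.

center=(2.6572,-2.8727) T_A=(10.0487,-6.2877) T_B=(8.4721,-8.5722) sweep=19.6282

bisector direction at 145.3883° = (-0.823020,0.568012)
center distance |VC| = r/sin(θ/2) = 8.142291/sin(80.1859°) = 8.263215
C = V + |VC|·bis = (2.6572,-2.8727)
T_A = V + ((C−V)·d_A)·d_A = V + 1.4085·d_A = (10.0487,-6.2877)
T_B = V + ((C−V)·d_B)·d_B = V + 1.4085·d_B = (8.4721,-8.5722)
sweep = 180° − θ = 19.6282°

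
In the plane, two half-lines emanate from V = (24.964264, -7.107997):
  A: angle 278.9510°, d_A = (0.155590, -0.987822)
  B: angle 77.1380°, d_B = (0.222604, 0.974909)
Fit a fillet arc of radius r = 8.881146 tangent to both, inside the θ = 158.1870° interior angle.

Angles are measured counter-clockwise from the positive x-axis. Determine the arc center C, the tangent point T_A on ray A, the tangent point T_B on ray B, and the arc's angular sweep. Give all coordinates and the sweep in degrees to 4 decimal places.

bisector direction at 358.0445° = (0.999418,-0.034123)
center distance |VC| = r/sin(θ/2) = 8.881146/sin(79.0935°) = 9.044515
C = V + |VC|·bis = (34.0035,-7.4166)
T_A = V + ((C−V)·d_A)·d_A = V + 1.7113·d_A = (25.2305,-8.7984)
T_B = V + ((C−V)·d_B)·d_B = V + 1.7113·d_B = (25.3452,-5.4397)
sweep = 180° − θ = 21.8130°

center=(34.0035,-7.4166) T_A=(25.2305,-8.7984) T_B=(25.3452,-5.4397) sweep=21.8130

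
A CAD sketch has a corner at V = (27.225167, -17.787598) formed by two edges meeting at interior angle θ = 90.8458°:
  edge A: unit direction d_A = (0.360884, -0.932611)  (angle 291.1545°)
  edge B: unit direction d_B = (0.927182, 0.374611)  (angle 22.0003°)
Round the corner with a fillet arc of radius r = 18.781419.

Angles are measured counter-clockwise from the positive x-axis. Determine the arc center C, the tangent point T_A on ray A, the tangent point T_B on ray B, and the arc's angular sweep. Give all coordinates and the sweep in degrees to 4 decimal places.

bisector direction at 336.5774° = (0.917598,-0.397510)
center distance |VC| = r/sin(θ/2) = 18.781419/sin(45.4229°) = 26.367042
C = V + |VC|·bis = (51.4195,-28.2688)
T_A = V + ((C−V)·d_A)·d_A = V + 18.5062·d_A = (33.9038,-35.0467)
T_B = V + ((C−V)·d_B)·d_B = V + 18.5062·d_B = (44.3838,-10.8550)
sweep = 180° − θ = 89.1542°

center=(51.4195,-28.2688) T_A=(33.9038,-35.0467) T_B=(44.3838,-10.8550) sweep=89.1542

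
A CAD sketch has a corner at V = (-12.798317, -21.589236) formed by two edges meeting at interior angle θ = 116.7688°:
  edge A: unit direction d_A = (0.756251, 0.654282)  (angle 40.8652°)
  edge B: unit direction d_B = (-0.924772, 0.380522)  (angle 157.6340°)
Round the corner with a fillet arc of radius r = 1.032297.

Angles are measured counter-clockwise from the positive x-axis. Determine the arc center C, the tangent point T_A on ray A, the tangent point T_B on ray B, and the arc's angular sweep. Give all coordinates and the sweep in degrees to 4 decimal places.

bisector direction at 99.2496° = (-0.160736,0.986997)
center distance |VC| = r/sin(θ/2) = 1.032297/sin(58.3844°) = 1.212208
C = V + |VC|·bis = (-12.9932,-20.3928)
T_A = V + ((C−V)·d_A)·d_A = V + 0.6355·d_A = (-12.3177,-21.1735)
T_B = V + ((C−V)·d_B)·d_B = V + 0.6355·d_B = (-13.3860,-21.3474)
sweep = 180° − θ = 63.2312°

center=(-12.9932,-20.3928) T_A=(-12.3177,-21.1735) T_B=(-13.3860,-21.3474) sweep=63.2312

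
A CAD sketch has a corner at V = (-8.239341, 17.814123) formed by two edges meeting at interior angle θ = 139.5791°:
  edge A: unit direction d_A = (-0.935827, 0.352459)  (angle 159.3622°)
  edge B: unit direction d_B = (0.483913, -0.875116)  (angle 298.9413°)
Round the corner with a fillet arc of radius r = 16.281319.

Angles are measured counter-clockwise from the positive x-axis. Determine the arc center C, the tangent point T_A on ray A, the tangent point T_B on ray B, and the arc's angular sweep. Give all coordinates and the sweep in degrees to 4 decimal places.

center=(-19.5869,4.6902) T_A=(-13.8484,19.9267) T_B=(-5.3389,12.5689) sweep=40.4209

bisector direction at 229.1518° = (-0.654058,-0.756445)
center distance |VC| = r/sin(θ/2) = 16.281319/sin(69.7896°) = 17.349529
C = V + |VC|·bis = (-19.5869,4.6902)
T_A = V + ((C−V)·d_A)·d_A = V + 5.9937·d_A = (-13.8484,19.9267)
T_B = V + ((C−V)·d_B)·d_B = V + 5.9937·d_B = (-5.3389,12.5689)
sweep = 180° − θ = 40.4209°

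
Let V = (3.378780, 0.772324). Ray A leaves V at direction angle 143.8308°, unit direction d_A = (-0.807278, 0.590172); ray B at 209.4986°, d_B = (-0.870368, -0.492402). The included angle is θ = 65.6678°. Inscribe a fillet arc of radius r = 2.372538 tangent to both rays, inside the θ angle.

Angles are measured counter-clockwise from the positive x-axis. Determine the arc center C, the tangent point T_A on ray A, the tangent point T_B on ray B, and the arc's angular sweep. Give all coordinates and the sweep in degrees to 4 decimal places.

bisector direction at 176.6647° = (-0.998306,0.058179)
center distance |VC| = r/sin(θ/2) = 2.372538/sin(32.8339°) = 4.375718
C = V + |VC|·bis = (-0.9895,1.0269)
T_A = V + ((C−V)·d_A)·d_A = V + 3.6767·d_A = (0.4107,2.9422)
T_B = V + ((C−V)·d_B)·d_B = V + 3.6767·d_B = (0.1787,-1.0381)
sweep = 180° − θ = 114.3322°

center=(-0.9895,1.0269) T_A=(0.4107,2.9422) T_B=(0.1787,-1.0381) sweep=114.3322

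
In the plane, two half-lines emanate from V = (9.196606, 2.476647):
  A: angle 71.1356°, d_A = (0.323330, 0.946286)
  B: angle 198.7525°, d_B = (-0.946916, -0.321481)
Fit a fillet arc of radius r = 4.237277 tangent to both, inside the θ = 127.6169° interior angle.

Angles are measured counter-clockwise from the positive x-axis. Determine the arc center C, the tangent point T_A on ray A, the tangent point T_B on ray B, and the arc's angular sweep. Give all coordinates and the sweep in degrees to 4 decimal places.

bisector direction at 134.9440° = (-0.706416,0.707797)
center distance |VC| = r/sin(θ/2) = 4.237277/sin(63.8085°) = 4.722129
C = V + |VC|·bis = (5.8608,5.8190)
T_A = V + ((C−V)·d_A)·d_A = V + 2.0842·d_A = (9.8705,4.4489)
T_B = V + ((C−V)·d_B)·d_B = V + 2.0842·d_B = (7.2230,1.8066)
sweep = 180° − θ = 52.3831°

center=(5.8608,5.8190) T_A=(9.8705,4.4489) T_B=(7.2230,1.8066) sweep=52.3831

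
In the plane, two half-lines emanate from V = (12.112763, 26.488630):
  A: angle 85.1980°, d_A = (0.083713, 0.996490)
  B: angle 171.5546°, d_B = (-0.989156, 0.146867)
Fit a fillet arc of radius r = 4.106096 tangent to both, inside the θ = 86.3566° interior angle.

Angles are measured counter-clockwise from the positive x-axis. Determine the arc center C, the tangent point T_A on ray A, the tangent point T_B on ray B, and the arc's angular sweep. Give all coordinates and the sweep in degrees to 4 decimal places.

bisector direction at 128.3763° = (-0.620824,0.783950)
center distance |VC| = r/sin(θ/2) = 4.106096/sin(43.1783°) = 6.000687
C = V + |VC|·bis = (8.3874,31.1929)
T_A = V + ((C−V)·d_A)·d_A = V + 4.3759·d_A = (12.4791,30.8491)
T_B = V + ((C−V)·d_B)·d_B = V + 4.3759·d_B = (7.7843,27.1313)
sweep = 180° − θ = 93.6434°

center=(8.3874,31.1929) T_A=(12.4791,30.8491) T_B=(7.7843,27.1313) sweep=93.6434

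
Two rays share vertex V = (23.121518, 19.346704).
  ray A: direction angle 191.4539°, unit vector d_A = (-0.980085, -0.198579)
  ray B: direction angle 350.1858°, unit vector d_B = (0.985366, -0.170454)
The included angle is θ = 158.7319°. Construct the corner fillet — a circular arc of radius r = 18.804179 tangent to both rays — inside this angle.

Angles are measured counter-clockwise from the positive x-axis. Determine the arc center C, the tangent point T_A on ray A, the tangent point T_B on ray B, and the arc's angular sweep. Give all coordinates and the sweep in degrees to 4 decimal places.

center=(23.3953,0.2159) T_A=(19.6612,18.6456) T_B=(26.6005,18.7449) sweep=21.2681

bisector direction at 270.8199° = (0.014309,-0.999898)
center distance |VC| = r/sin(θ/2) = 18.804179/sin(79.3659°) = 19.132768
C = V + |VC|·bis = (23.3953,0.2159)
T_A = V + ((C−V)·d_A)·d_A = V + 3.5307·d_A = (19.6612,18.6456)
T_B = V + ((C−V)·d_B)·d_B = V + 3.5307·d_B = (26.6005,18.7449)
sweep = 180° − θ = 21.2681°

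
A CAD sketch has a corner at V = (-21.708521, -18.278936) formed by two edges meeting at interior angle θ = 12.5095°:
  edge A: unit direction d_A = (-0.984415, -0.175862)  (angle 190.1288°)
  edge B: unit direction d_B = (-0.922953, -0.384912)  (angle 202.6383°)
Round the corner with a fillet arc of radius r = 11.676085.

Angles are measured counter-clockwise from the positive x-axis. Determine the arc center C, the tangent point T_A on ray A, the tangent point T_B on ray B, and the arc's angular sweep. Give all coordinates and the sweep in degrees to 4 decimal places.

center=(-124.5268,-48.5079) T_A=(-126.5802,-37.0138) T_B=(-120.0325,-59.2844) sweep=167.4905

bisector direction at 196.3836° = (-0.959395,-0.282066)
center distance |VC| = r/sin(θ/2) = 11.676085/sin(6.2547°) = 107.169910
C = V + |VC|·bis = (-124.5268,-48.5079)
T_A = V + ((C−V)·d_A)·d_A = V + 106.5320·d_A = (-126.5802,-37.0138)
T_B = V + ((C−V)·d_B)·d_B = V + 106.5320·d_B = (-120.0325,-59.2844)
sweep = 180° − θ = 167.4905°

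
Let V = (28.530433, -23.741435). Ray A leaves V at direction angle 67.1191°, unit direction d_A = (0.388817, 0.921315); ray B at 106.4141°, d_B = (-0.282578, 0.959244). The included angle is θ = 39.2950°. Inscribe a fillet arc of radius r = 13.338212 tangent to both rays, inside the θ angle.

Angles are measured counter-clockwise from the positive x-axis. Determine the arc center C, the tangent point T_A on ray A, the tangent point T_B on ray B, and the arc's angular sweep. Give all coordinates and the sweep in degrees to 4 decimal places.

bisector direction at 86.7666° = (0.056404,0.998408)
center distance |VC| = r/sin(θ/2) = 13.338212/sin(19.6475°) = 39.669616
C = V + |VC|·bis = (30.7679,15.8650)
T_A = V + ((C−V)·d_A)·d_A = V + 37.3600·d_A = (43.0566,10.6789)
T_B = V + ((C−V)·d_B)·d_B = V + 37.3600·d_B = (17.9733,12.0959)
sweep = 180° − θ = 140.7050°

center=(30.7679,15.8650) T_A=(43.0566,10.6789) T_B=(17.9733,12.0959) sweep=140.7050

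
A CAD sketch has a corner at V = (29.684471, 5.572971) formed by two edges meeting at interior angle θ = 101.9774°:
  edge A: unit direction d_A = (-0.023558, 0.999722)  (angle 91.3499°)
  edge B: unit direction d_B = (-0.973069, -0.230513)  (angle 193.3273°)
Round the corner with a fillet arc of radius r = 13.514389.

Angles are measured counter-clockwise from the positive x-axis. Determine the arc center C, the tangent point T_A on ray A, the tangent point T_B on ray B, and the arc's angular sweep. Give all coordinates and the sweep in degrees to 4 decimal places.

bisector direction at 142.3386° = (-0.791635,0.610994)
center distance |VC| = r/sin(θ/2) = 13.514389/sin(50.9887°) = 17.392547
C = V + |VC|·bis = (15.9159,16.1997)
T_A = V + ((C−V)·d_A)·d_A = V + 10.9482·d_A = (29.4266,16.5181)
T_B = V + ((C−V)·d_B)·d_B = V + 10.9482·d_B = (19.0312,3.0493)
sweep = 180° − θ = 78.0226°

center=(15.9159,16.1997) T_A=(29.4266,16.5181) T_B=(19.0312,3.0493) sweep=78.0226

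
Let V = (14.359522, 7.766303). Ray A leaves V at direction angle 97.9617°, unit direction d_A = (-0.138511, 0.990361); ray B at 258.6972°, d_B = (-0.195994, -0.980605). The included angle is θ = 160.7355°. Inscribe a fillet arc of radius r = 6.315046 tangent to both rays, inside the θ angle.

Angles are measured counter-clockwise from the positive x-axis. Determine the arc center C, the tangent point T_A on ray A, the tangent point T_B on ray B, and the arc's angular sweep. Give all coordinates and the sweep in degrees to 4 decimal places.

center=(7.9569,7.9530) T_A=(14.2111,8.8277) T_B=(14.1495,6.7153) sweep=19.2645

bisector direction at 178.3294° = (-0.999575,0.029152)
center distance |VC| = r/sin(θ/2) = 6.315046/sin(80.3678°) = 6.405349
C = V + |VC|·bis = (7.9569,7.9530)
T_A = V + ((C−V)·d_A)·d_A = V + 1.0718·d_A = (14.2111,8.8277)
T_B = V + ((C−V)·d_B)·d_B = V + 1.0718·d_B = (14.1495,6.7153)
sweep = 180° − θ = 19.2645°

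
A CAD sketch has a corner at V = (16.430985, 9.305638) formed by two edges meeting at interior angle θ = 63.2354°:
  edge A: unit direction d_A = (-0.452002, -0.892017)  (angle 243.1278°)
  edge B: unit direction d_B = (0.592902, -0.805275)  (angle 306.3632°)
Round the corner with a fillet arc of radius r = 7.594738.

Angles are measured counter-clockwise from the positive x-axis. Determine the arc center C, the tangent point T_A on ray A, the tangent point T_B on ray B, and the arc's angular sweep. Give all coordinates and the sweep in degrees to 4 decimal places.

center=(17.6295,-5.1316) T_A=(10.8548,-1.6988) T_B=(23.7453,-0.6287) sweep=116.7646

bisector direction at 274.7455° = (0.082730,-0.996572)
center distance |VC| = r/sin(θ/2) = 7.594738/sin(31.6177°) = 14.486891
C = V + |VC|·bis = (17.6295,-5.1316)
T_A = V + ((C−V)·d_A)·d_A = V + 12.3365·d_A = (10.8548,-1.6988)
T_B = V + ((C−V)·d_B)·d_B = V + 12.3365·d_B = (23.7453,-0.6287)
sweep = 180° − θ = 116.7646°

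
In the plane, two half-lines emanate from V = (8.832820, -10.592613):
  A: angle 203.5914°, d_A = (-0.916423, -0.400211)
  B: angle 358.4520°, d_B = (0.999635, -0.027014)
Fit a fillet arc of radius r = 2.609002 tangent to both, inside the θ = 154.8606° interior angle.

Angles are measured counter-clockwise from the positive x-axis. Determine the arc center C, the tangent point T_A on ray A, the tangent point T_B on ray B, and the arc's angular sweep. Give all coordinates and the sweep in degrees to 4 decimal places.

center=(9.3439,-13.2164) T_A=(8.2997,-10.8254) T_B=(9.4143,-10.6083) sweep=25.1394

bisector direction at 281.0217° = (0.191181,-0.981555)
center distance |VC| = r/sin(θ/2) = 2.609002/sin(77.4303°) = 2.673070
C = V + |VC|·bis = (9.3439,-13.2164)
T_A = V + ((C−V)·d_A)·d_A = V + 0.5817·d_A = (8.2997,-10.8254)
T_B = V + ((C−V)·d_B)·d_B = V + 0.5817·d_B = (9.4143,-10.6083)
sweep = 180° − θ = 25.1394°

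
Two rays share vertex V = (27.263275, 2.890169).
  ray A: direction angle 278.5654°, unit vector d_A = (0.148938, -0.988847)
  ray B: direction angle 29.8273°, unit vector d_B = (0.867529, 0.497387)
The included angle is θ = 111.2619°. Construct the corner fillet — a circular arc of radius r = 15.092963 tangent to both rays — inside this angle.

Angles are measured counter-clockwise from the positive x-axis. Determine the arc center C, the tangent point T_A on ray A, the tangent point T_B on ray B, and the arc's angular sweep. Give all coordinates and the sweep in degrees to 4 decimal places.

center=(43.7253,-5.0692) T_A=(28.8007,-7.3171) T_B=(36.2182,8.0244) sweep=68.7381

bisector direction at 334.1963° = (0.900291,-0.435288)
center distance |VC| = r/sin(θ/2) = 15.092963/sin(55.6309°) = 18.285224
C = V + |VC|·bis = (43.7253,-5.0692)
T_A = V + ((C−V)·d_A)·d_A = V + 10.3224·d_A = (28.8007,-7.3171)
T_B = V + ((C−V)·d_B)·d_B = V + 10.3224·d_B = (36.2182,8.0244)
sweep = 180° − θ = 68.7381°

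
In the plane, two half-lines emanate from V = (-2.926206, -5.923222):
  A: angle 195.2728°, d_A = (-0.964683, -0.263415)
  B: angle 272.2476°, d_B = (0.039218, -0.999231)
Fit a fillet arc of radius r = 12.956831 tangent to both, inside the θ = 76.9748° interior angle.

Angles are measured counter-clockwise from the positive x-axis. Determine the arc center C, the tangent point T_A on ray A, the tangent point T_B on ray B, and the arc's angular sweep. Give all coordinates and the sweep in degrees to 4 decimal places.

center=(-15.2340,-22.7151) T_A=(-18.6470,-10.2159) T_B=(-2.2871,-22.2070) sweep=103.0252

bisector direction at 233.7602° = (-0.591166,-0.806550)
center distance |VC| = r/sin(θ/2) = 12.956831/sin(38.4874°) = 20.819453
C = V + |VC|·bis = (-15.2340,-22.7151)
T_A = V + ((C−V)·d_A)·d_A = V + 16.2963·d_A = (-18.6470,-10.2159)
T_B = V + ((C−V)·d_B)·d_B = V + 16.2963·d_B = (-2.2871,-22.2070)
sweep = 180° − θ = 103.0252°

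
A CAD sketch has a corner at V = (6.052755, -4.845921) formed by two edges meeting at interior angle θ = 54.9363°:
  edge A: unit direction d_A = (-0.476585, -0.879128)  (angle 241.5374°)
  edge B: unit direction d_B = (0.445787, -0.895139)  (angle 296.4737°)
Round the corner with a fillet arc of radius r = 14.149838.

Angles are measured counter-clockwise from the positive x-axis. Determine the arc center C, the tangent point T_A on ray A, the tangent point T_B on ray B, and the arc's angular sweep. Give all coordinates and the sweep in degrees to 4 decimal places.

bisector direction at 269.0055° = (-0.017356,-0.999849)
center distance |VC| = r/sin(θ/2) = 14.149838/sin(27.4682°) = 30.676792
C = V + |VC|·bis = (5.5203,-35.5181)
T_A = V + ((C−V)·d_A)·d_A = V + 27.2185·d_A = (-6.9192,-28.7745)
T_B = V + ((C−V)·d_B)·d_B = V + 27.2185·d_B = (18.1864,-29.2103)
sweep = 180° − θ = 125.0637°

center=(5.5203,-35.5181) T_A=(-6.9192,-28.7745) T_B=(18.1864,-29.2103) sweep=125.0637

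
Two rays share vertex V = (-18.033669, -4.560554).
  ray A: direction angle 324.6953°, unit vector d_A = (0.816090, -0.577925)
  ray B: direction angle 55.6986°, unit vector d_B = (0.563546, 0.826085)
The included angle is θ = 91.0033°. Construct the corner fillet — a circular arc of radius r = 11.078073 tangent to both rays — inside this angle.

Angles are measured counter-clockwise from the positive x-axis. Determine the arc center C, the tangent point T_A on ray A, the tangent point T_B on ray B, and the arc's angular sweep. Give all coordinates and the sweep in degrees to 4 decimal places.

center=(-2.7476,-1.8110) T_A=(-9.1499,-10.8517) T_B=(-11.8990,4.4320) sweep=88.9967

bisector direction at 10.1969° = (0.984205,0.177032)
center distance |VC| = r/sin(θ/2) = 11.078073/sin(45.5016°) = 15.531374
C = V + |VC|·bis = (-2.7476,-1.8110)
T_A = V + ((C−V)·d_A)·d_A = V + 10.8858·d_A = (-9.1499,-10.8517)
T_B = V + ((C−V)·d_B)·d_B = V + 10.8858·d_B = (-11.8990,4.4320)
sweep = 180° − θ = 88.9967°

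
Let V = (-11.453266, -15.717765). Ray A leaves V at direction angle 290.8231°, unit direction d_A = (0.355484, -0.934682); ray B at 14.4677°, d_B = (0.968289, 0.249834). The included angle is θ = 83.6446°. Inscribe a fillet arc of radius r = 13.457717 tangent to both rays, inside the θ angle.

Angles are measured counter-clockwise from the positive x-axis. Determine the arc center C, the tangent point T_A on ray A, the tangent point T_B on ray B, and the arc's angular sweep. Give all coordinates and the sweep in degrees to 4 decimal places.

bisector direction at 332.6454° = (0.888180,-0.459496)
center distance |VC| = r/sin(θ/2) = 13.457717/sin(41.8223°) = 20.181856
C = V + |VC|·bis = (6.4719,-24.9913)
T_A = V + ((C−V)·d_A)·d_A = V + 15.0399·d_A = (-6.1068,-29.7753)
T_B = V + ((C−V)·d_B)·d_B = V + 15.0399·d_B = (3.1097,-11.9603)
sweep = 180° − θ = 96.3554°

center=(6.4719,-24.9913) T_A=(-6.1068,-29.7753) T_B=(3.1097,-11.9603) sweep=96.3554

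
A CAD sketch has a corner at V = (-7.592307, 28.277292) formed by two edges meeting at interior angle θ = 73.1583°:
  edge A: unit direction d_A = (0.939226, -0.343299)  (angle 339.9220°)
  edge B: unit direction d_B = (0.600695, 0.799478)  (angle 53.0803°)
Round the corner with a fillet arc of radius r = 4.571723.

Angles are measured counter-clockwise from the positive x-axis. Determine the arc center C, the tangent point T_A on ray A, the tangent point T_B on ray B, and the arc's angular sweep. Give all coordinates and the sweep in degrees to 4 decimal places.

center=(-0.2367,30.4563) T_A=(-1.8062,26.1624) T_B=(-3.8917,33.2025) sweep=106.8417

bisector direction at 16.5012° = (0.958814,0.284035)
center distance |VC| = r/sin(θ/2) = 4.571723/sin(36.5791°) = 7.671543
C = V + |VC|·bis = (-0.2367,30.4563)
T_A = V + ((C−V)·d_A)·d_A = V + 6.1605·d_A = (-1.8062,26.1624)
T_B = V + ((C−V)·d_B)·d_B = V + 6.1605·d_B = (-3.8917,33.2025)
sweep = 180° − θ = 106.8417°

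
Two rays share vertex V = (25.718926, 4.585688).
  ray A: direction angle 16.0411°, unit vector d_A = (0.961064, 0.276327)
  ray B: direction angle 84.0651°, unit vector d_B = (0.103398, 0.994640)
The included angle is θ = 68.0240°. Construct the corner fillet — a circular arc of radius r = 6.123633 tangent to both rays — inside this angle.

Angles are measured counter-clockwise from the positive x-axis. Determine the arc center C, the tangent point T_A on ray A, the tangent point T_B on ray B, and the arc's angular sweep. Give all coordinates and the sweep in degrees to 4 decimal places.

bisector direction at 50.0531° = (0.642077,0.766640)
center distance |VC| = r/sin(θ/2) = 6.123633/sin(34.0120°) = 10.947443
C = V + |VC|·bis = (32.7480,12.9784)
T_A = V + ((C−V)·d_A)·d_A = V + 9.0746·d_A = (34.4402,7.0932)
T_B = V + ((C−V)·d_B)·d_B = V + 9.0746·d_B = (26.6572,13.6116)
sweep = 180° − θ = 111.9760°

center=(32.7480,12.9784) T_A=(34.4402,7.0932) T_B=(26.6572,13.6116) sweep=111.9760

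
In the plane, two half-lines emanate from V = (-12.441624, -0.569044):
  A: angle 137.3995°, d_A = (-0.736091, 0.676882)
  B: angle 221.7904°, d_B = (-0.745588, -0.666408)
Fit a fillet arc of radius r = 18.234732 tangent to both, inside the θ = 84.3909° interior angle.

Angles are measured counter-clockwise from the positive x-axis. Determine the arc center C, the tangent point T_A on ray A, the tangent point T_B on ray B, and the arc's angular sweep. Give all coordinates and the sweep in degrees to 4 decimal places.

center=(-39.5896,-0.3771) T_A=(-27.2469,13.0453) T_B=(-27.4379,-13.9727) sweep=95.6091

bisector direction at 179.5949° = (-0.999975,0.007069)
center distance |VC| = r/sin(θ/2) = 18.234732/sin(42.1955°) = 27.148683
C = V + |VC|·bis = (-39.5896,-0.3771)
T_A = V + ((C−V)·d_A)·d_A = V + 20.1133·d_A = (-27.2469,13.0453)
T_B = V + ((C−V)·d_B)·d_B = V + 20.1133·d_B = (-27.4379,-13.9727)
sweep = 180° − θ = 95.6091°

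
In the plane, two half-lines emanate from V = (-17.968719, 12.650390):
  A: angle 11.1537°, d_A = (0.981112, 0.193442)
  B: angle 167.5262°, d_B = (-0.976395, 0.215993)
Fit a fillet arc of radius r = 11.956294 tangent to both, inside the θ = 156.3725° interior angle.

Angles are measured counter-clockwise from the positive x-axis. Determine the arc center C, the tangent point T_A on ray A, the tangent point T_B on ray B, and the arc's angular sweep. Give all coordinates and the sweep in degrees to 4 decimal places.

center=(-17.8280,24.8646) T_A=(-15.5152,13.1341) T_B=(-20.4105,13.1905) sweep=23.6275

bisector direction at 89.3400° = (0.011520,0.999934)
center distance |VC| = r/sin(θ/2) = 11.956294/sin(78.1863°) = 12.215029
C = V + |VC|·bis = (-17.8280,24.8646)
T_A = V + ((C−V)·d_A)·d_A = V + 2.5008·d_A = (-15.5152,13.1341)
T_B = V + ((C−V)·d_B)·d_B = V + 2.5008·d_B = (-20.4105,13.1905)
sweep = 180° − θ = 23.6275°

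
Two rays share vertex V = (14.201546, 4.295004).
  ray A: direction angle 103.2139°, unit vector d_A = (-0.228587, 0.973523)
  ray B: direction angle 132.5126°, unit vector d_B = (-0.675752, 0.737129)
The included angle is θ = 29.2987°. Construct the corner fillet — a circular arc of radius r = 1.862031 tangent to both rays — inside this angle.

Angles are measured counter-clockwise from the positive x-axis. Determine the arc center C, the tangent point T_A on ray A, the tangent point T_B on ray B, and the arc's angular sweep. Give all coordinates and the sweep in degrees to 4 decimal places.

center=(10.7605,10.8041) T_A=(12.5733,11.2297) T_B=(9.3880,9.5458) sweep=150.7013

bisector direction at 117.8632° = (-0.467363,0.884066)
center distance |VC| = r/sin(θ/2) = 1.862031/sin(14.6494°) = 7.362636
C = V + |VC|·bis = (10.7605,10.8041)
T_A = V + ((C−V)·d_A)·d_A = V + 7.1233·d_A = (12.5733,11.2297)
T_B = V + ((C−V)·d_B)·d_B = V + 7.1233·d_B = (9.3880,9.5458)
sweep = 180° − θ = 150.7013°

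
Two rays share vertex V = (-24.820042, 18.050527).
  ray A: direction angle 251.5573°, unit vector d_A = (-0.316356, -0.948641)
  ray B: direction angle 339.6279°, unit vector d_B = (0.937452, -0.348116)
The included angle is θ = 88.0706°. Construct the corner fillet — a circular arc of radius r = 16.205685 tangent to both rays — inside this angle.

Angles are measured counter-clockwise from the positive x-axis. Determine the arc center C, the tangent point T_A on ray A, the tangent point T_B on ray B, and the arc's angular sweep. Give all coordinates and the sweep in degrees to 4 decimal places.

center=(-14.7491,-2.9762) T_A=(-30.1224,2.1506) T_B=(-9.1076,12.2158) sweep=91.9294

bisector direction at 295.5926° = (0.431969,-0.901888)
center distance |VC| = r/sin(θ/2) = 16.205685/sin(44.0353°) = 23.314130
C = V + |VC|·bis = (-14.7491,-2.9762)
T_A = V + ((C−V)·d_A)·d_A = V + 16.7608·d_A = (-30.1224,2.1506)
T_B = V + ((C−V)·d_B)·d_B = V + 16.7608·d_B = (-9.1076,12.2158)
sweep = 180° − θ = 91.9294°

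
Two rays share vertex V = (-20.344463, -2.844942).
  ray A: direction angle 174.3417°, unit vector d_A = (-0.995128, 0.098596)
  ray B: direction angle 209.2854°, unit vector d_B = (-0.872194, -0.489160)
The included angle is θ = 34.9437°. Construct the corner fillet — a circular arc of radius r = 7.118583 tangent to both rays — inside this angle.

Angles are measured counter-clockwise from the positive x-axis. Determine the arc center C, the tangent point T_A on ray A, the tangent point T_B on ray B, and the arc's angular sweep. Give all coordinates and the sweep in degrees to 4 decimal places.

bisector direction at 191.8135° = (-0.978819,-0.204728)
center distance |VC| = r/sin(θ/2) = 7.118583/sin(17.4718°) = 23.709864
C = V + |VC|·bis = (-43.5521,-7.6990)
T_A = V + ((C−V)·d_A)·d_A = V + 22.6160·d_A = (-42.8503,-0.6151)
T_B = V + ((C−V)·d_B)·d_B = V + 22.6160·d_B = (-40.0700,-13.9078)
sweep = 180° − θ = 145.0563°

center=(-43.5521,-7.6990) T_A=(-42.8503,-0.6151) T_B=(-40.0700,-13.9078) sweep=145.0563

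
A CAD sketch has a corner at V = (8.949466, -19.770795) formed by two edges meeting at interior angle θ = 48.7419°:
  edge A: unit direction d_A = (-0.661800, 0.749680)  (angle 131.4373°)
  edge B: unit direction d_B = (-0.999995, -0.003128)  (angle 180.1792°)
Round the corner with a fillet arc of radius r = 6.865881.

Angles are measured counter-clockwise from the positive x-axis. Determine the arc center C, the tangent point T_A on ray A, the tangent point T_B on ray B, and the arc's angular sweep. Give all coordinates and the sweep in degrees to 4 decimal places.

bisector direction at 155.8083° = (-0.912179,0.409792)
center distance |VC| = r/sin(θ/2) = 6.865881/sin(24.3710°) = 16.638806
C = V + |VC|·bis = (-6.2281,-12.9524)
T_A = V + ((C−V)·d_A)·d_A = V + 15.1562·d_A = (-1.0809,-8.4085)
T_B = V + ((C−V)·d_B)·d_B = V + 15.1562·d_B = (-6.2066,-19.8182)
sweep = 180° − θ = 131.2581°

center=(-6.2281,-12.9524) T_A=(-1.0809,-8.4085) T_B=(-6.2066,-19.8182) sweep=131.2581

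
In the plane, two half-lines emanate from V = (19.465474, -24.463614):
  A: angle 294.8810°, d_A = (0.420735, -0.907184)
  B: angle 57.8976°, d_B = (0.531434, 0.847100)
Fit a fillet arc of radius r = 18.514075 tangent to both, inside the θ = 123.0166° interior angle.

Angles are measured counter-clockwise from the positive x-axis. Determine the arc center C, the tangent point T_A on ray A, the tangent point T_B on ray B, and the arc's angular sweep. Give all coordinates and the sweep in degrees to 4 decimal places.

center=(40.4890,-25.7902) T_A=(23.6934,-33.5798) T_B=(24.8058,-15.9512) sweep=56.9834

bisector direction at 356.3893° = (0.998015,-0.062977)
center distance |VC| = r/sin(θ/2) = 18.514075/sin(61.5083°) = 21.065383
C = V + |VC|·bis = (40.4890,-25.7902)
T_A = V + ((C−V)·d_A)·d_A = V + 10.0489·d_A = (23.6934,-33.5798)
T_B = V + ((C−V)·d_B)·d_B = V + 10.0489·d_B = (24.8058,-15.9512)
sweep = 180° − θ = 56.9834°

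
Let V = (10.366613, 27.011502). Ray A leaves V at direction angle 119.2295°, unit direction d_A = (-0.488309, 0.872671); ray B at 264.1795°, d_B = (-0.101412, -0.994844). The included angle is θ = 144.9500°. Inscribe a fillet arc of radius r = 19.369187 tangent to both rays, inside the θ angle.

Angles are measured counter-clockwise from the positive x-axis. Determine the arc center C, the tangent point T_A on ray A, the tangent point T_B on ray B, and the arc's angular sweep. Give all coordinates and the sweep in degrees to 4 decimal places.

bisector direction at 191.7045° = (-0.979207,-0.202864)
center distance |VC| = r/sin(θ/2) = 19.369187/sin(72.4750°) = 20.311953
C = V + |VC|·bis = (-9.5230,22.8909)
T_A = V + ((C−V)·d_A)·d_A = V + 6.1164·d_A = (7.3799,32.3491)
T_B = V + ((C−V)·d_B)·d_B = V + 6.1164·d_B = (9.7463,20.9267)
sweep = 180° − θ = 35.0500°

center=(-9.5230,22.8909) T_A=(7.3799,32.3491) T_B=(9.7463,20.9267) sweep=35.0500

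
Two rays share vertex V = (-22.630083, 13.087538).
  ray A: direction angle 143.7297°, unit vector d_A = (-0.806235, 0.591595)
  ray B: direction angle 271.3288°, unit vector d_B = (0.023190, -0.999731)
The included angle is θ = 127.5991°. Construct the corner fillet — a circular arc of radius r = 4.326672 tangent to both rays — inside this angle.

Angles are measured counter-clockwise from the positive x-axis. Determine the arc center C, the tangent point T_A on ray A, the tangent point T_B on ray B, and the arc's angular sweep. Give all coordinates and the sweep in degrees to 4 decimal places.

center=(-26.9062,10.8587) T_A=(-24.3466,14.3471) T_B=(-22.5807,10.9591) sweep=52.4009

bisector direction at 207.5292° = (-0.886775,-0.462201)
center distance |VC| = r/sin(θ/2) = 4.326672/sin(63.7996°) = 4.822121
C = V + |VC|·bis = (-26.9062,10.8587)
T_A = V + ((C−V)·d_A)·d_A = V + 2.1290·d_A = (-24.3466,14.3471)
T_B = V + ((C−V)·d_B)·d_B = V + 2.1290·d_B = (-22.5807,10.9591)
sweep = 180° − θ = 52.4009°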